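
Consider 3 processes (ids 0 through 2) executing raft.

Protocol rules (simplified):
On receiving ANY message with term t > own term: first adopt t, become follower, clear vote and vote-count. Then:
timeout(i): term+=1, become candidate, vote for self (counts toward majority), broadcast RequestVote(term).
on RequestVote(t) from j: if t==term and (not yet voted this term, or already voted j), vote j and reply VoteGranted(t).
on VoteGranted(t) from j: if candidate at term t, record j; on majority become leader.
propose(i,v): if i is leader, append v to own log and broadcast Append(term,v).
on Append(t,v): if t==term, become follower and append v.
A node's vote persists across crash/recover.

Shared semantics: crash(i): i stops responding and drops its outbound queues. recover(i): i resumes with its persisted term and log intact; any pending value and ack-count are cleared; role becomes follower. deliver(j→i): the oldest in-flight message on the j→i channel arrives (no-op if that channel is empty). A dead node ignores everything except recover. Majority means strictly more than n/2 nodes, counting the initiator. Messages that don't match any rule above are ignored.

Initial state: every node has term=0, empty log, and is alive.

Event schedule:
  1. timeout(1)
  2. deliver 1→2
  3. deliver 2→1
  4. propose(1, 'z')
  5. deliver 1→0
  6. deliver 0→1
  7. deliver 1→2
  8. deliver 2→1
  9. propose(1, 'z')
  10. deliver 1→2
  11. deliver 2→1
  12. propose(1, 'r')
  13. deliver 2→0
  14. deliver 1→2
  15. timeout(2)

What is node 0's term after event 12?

1

1. timeout(1):  <1:cand t1 ->
2. deliver 1→2:  <2:foll t1 ->
3. deliver 2→1:  <1:lead t1 ->
4. propose(1,'z'):  <1:lead t1 z>
5. deliver 1→0:  <0:foll t1 ->
6. deliver 0→1:  nop
7. deliver 1→2:  <2:foll t1 z>
8. deliver 2→1:  nop
9. propose(1,'z'):  <1:lead t1 z,z>
10. deliver 1→2:  <2:foll t1 z,z>
11. deliver 2→1:  nop
12. propose(1,'r'):  <1:lead t1 z,z,r>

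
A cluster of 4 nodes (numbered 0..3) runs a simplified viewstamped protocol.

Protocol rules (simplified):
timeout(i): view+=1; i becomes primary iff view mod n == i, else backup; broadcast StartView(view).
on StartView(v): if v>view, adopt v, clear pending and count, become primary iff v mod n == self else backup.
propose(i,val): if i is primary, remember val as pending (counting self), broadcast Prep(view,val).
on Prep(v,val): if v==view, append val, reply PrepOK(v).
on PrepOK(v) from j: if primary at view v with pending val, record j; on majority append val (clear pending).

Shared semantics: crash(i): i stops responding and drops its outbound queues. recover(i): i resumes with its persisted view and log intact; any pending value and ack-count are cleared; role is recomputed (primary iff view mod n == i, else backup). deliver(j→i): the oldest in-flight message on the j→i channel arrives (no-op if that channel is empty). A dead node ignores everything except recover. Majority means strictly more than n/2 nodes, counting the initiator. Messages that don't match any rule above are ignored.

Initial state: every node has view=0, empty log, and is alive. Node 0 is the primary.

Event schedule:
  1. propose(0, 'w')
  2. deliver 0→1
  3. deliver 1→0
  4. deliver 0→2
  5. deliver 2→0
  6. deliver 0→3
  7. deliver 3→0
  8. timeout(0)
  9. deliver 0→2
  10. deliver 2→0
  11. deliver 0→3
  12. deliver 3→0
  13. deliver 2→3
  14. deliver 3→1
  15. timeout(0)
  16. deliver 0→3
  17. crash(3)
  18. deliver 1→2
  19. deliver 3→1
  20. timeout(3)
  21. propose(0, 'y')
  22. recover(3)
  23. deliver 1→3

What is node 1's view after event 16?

1. propose(0,'w'):  nop
2. deliver 0→1:  <1:back v0 w>
3. deliver 1→0:  nop
4. deliver 0→2:  <2:back v0 w>
5. deliver 2→0:  <0:prim v0 w>
6. deliver 0→3:  <3:back v0 w>
7. deliver 3→0:  nop
8. timeout(0):  <0:back v1 w>
9. deliver 0→2:  <2:back v1 w>
10. deliver 2→0:  nop
11. deliver 0→3:  <3:back v1 w>
12. deliver 3→0:  nop
13. deliver 2→3:  nop
14. deliver 3→1:  nop
15. timeout(0):  <0:back v2 w>
16. deliver 0→3:  <3:back v2 w>

0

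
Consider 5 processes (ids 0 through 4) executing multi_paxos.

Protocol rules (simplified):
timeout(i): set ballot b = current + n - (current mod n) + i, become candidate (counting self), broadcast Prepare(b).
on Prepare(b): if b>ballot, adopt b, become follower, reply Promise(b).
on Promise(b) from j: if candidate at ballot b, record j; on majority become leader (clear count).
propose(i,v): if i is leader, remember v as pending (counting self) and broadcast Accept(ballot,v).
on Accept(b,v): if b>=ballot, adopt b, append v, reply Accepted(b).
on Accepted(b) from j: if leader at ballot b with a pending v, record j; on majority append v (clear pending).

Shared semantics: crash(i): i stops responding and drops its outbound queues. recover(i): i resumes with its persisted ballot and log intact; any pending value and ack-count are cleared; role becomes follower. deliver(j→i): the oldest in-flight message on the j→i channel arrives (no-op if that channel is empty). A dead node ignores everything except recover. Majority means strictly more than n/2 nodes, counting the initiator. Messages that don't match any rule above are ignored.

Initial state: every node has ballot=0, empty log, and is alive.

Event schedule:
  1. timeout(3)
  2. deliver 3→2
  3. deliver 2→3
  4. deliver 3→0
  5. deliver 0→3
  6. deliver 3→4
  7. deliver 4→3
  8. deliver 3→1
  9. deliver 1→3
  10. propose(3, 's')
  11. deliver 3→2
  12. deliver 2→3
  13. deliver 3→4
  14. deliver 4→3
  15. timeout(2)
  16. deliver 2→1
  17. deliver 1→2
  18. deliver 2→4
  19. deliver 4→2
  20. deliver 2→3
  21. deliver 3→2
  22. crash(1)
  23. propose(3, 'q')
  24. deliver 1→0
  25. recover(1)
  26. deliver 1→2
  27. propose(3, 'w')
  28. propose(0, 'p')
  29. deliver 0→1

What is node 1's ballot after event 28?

12

e1 timeout(3): 3[cand,b=8,-]
e2 deliver 3→2: 2[foll,b=8,-]
e3 deliver 2→3: ·
e4 deliver 3→0: 0[foll,b=8,-]
e5 deliver 0→3: 3[lead,b=8,-]
e6 deliver 3→4: 4[foll,b=8,-]
e7 deliver 4→3: ·
e8 deliver 3→1: 1[foll,b=8,-]
e9 deliver 1→3: ·
e10 propose(3,'s'): ·
e11 deliver 3→2: 2[foll,b=8,s]
e12 deliver 2→3: ·
e13 deliver 3→4: 4[foll,b=8,s]
e14 deliver 4→3: 3[lead,b=8,s]
e15 timeout(2): 2[cand,b=12,s]
e16 deliver 2→1: 1[foll,b=12,-]
e17 deliver 1→2: ·
e18 deliver 2→4: 4[foll,b=12,s]
e19 deliver 4→2: 2[lead,b=12,s]
e20 deliver 2→3: 3[foll,b=12,s]
e21 deliver 3→2: ·
e22 crash(1): 1[✗foll,b=12,-]
e23 propose(3,'q'): ·
e24 deliver 1→0: ·
e25 recover(1): 1[foll,b=12,-]
e26 deliver 1→2: ·
e27 propose(3,'w'): ·
e28 propose(0,'p'): ·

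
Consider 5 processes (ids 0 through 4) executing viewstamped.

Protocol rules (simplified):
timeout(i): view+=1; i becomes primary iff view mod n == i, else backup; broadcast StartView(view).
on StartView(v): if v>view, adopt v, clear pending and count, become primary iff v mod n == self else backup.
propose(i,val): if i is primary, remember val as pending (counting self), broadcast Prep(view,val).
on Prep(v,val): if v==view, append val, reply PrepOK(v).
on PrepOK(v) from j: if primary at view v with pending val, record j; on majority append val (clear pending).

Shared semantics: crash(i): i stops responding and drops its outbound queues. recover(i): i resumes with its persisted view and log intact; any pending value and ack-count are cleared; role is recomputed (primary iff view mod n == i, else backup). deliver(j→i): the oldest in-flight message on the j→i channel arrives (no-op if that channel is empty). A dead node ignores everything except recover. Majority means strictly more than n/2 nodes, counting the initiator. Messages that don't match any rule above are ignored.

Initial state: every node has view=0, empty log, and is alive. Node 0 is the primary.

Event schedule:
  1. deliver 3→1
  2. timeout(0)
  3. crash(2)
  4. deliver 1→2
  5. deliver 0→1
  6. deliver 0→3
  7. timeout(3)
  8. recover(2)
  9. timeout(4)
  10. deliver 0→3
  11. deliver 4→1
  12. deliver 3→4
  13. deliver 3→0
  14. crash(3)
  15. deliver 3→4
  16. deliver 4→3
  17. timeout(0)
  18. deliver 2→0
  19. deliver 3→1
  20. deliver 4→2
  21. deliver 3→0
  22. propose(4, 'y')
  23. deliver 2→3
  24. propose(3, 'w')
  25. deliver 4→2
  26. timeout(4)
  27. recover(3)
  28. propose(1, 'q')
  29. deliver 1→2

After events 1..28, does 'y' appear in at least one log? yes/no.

[1] deliver 3→1 → ∅
[2] timeout(0) → N0(back v1 [-])
[3] crash(2) → N2(✗back v0 [-])
[4] deliver 1→2 → ∅
[5] deliver 0→1 → N1(prim v1 [-])
[6] deliver 0→3 → N3(back v1 [-])
[7] timeout(3) → N3(back v2 [-])
[8] recover(2) → N2(back v0 [-])
[9] timeout(4) → N4(back v1 [-])
[10] deliver 0→3 → ∅
[11] deliver 4→1 → ∅
[12] deliver 3→4 → N4(back v2 [-])
[13] deliver 3→0 → N0(back v2 [-])
[14] crash(3) → N3(✗back v2 [-])
[15] deliver 3→4 → ∅
[16] deliver 4→3 → ∅
[17] timeout(0) → N0(back v3 [-])
[18] deliver 2→0 → ∅
[19] deliver 3→1 → ∅
[20] deliver 4→2 → N2(back v1 [-])
[21] deliver 3→0 → ∅
[22] propose(4,'y') → ∅
[23] deliver 2→3 → ∅
[24] propose(3,'w') → ∅
[25] deliver 4→2 → ∅
[26] timeout(4) → N4(back v3 [-])
[27] recover(3) → N3(back v2 [-])
[28] propose(1,'q') → ∅

no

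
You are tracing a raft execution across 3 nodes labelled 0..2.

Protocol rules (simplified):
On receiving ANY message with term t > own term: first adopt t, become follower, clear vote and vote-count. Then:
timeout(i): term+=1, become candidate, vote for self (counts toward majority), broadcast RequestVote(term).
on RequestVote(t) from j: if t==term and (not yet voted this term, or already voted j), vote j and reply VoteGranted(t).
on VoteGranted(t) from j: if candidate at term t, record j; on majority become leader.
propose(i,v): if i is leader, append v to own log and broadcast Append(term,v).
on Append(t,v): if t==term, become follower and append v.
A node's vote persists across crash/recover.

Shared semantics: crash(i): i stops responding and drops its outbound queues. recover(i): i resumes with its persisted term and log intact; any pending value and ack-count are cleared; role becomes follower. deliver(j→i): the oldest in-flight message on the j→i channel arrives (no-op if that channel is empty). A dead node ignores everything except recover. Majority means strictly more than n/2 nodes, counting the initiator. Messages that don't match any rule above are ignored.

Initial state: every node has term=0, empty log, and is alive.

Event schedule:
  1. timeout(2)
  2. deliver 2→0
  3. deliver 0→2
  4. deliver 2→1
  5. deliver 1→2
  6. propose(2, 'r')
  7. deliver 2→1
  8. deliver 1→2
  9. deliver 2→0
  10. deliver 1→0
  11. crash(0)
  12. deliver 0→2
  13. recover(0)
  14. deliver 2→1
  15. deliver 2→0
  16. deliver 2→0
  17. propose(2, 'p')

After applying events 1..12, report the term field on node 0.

1

step 1 timeout(2): 2={cand,t=1,log=-}
step 2 deliver 2→0: 0={foll,t=1,log=-}
step 3 deliver 0→2: 2={lead,t=1,log=-}
step 4 deliver 2→1: 1={foll,t=1,log=-}
step 5 deliver 1→2: —
step 6 propose(2,'r'): 2={lead,t=1,log=r}
step 7 deliver 2→1: 1={foll,t=1,log=r}
step 8 deliver 1→2: —
step 9 deliver 2→0: 0={foll,t=1,log=r}
step 10 deliver 1→0: —
step 11 crash(0): 0={✗foll,t=1,log=r}
step 12 deliver 0→2: —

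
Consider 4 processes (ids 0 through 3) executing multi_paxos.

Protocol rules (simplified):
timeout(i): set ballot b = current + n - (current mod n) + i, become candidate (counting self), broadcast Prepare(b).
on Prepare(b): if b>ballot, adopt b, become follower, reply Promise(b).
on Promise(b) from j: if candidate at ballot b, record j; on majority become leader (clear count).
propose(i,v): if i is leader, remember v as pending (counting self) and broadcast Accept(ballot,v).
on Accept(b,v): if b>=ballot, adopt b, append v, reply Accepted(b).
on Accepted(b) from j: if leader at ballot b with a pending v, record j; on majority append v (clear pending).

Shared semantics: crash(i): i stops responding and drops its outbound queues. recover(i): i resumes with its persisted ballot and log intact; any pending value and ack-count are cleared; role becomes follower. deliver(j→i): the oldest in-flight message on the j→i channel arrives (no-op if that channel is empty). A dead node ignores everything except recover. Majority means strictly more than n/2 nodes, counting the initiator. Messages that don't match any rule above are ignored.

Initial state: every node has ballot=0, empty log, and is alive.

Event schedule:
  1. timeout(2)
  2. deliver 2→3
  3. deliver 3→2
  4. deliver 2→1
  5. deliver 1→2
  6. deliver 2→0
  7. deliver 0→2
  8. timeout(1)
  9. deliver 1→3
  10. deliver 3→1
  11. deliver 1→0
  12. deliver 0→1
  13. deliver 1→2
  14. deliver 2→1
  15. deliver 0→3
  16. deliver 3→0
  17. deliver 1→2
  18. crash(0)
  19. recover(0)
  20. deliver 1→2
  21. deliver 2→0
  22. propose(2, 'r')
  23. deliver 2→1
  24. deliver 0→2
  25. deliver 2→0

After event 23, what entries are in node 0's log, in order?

e1 timeout(2): 2[cand,b=6,-]
e2 deliver 2→3: 3[foll,b=6,-]
e3 deliver 3→2: ·
e4 deliver 2→1: 1[foll,b=6,-]
e5 deliver 1→2: 2[lead,b=6,-]
e6 deliver 2→0: 0[foll,b=6,-]
e7 deliver 0→2: ·
e8 timeout(1): 1[cand,b=9,-]
e9 deliver 1→3: 3[foll,b=9,-]
e10 deliver 3→1: ·
e11 deliver 1→0: 0[foll,b=9,-]
e12 deliver 0→1: 1[lead,b=9,-]
e13 deliver 1→2: 2[foll,b=9,-]
e14 deliver 2→1: ·
e15 deliver 0→3: ·
e16 deliver 3→0: ·
e17 deliver 1→2: ·
e18 crash(0): 0[✗foll,b=9,-]
e19 recover(0): 0[foll,b=9,-]
e20 deliver 1→2: ·
e21 deliver 2→0: ·
e22 propose(2,'r'): ·
e23 deliver 2→1: ·

empty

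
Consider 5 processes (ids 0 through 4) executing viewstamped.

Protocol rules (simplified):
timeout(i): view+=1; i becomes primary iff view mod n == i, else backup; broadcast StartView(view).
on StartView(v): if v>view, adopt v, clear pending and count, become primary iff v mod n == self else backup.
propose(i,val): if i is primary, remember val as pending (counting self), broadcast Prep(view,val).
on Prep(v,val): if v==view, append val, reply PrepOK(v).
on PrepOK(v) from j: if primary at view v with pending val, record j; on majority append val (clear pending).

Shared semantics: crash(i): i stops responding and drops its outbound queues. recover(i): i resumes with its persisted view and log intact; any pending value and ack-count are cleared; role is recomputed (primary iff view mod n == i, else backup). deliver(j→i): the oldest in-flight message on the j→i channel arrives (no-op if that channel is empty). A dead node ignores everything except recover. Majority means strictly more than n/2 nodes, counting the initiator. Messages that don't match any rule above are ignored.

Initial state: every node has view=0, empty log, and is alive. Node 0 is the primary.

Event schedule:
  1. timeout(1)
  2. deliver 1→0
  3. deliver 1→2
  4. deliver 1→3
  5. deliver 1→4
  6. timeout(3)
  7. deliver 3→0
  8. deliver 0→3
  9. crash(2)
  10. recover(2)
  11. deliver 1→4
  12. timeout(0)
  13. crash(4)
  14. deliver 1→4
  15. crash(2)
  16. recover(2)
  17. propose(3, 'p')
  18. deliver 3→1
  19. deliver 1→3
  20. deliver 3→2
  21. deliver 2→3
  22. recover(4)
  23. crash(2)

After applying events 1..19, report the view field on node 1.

[1] timeout(1) → N1(prim v1 [-])
[2] deliver 1→0 → N0(back v1 [-])
[3] deliver 1→2 → N2(back v1 [-])
[4] deliver 1→3 → N3(back v1 [-])
[5] deliver 1→4 → N4(back v1 [-])
[6] timeout(3) → N3(back v2 [-])
[7] deliver 3→0 → N0(back v2 [-])
[8] deliver 0→3 → ∅
[9] crash(2) → N2(✗back v1 [-])
[10] recover(2) → N2(back v1 [-])
[11] deliver 1→4 → ∅
[12] timeout(0) → N0(back v3 [-])
[13] crash(4) → N4(✗back v1 [-])
[14] deliver 1→4 → ∅
[15] crash(2) → N2(✗back v1 [-])
[16] recover(2) → N2(back v1 [-])
[17] propose(3,'p') → ∅
[18] deliver 3→1 → N1(back v2 [-])
[19] deliver 1→3 → ∅

2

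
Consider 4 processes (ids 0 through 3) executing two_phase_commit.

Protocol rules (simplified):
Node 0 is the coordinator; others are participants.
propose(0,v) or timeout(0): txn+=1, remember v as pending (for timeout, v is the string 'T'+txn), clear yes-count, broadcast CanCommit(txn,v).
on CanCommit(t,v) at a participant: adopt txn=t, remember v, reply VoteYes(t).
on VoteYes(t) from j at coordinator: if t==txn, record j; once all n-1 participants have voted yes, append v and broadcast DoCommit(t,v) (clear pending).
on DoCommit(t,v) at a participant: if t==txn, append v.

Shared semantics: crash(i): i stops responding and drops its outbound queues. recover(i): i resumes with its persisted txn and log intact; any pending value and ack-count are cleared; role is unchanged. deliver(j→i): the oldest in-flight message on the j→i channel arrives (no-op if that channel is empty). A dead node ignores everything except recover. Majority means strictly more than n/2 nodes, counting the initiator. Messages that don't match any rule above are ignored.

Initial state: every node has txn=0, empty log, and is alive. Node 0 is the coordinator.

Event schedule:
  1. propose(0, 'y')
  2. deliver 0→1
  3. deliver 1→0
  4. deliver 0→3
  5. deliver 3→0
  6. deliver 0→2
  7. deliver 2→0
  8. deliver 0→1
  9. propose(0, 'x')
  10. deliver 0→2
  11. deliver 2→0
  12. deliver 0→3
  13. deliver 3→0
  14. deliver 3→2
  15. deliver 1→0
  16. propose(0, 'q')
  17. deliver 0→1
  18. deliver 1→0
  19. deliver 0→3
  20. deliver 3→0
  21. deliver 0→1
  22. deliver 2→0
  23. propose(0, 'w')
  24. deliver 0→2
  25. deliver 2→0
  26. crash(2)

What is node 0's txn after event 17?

3

step 1 propose(0,'y'): 0={coor,t=1,log=-}
step 2 deliver 0→1: 1={part,t=1,log=-}
step 3 deliver 1→0: —
step 4 deliver 0→3: 3={part,t=1,log=-}
step 5 deliver 3→0: —
step 6 deliver 0→2: 2={part,t=1,log=-}
step 7 deliver 2→0: 0={coor,t=1,log=y}
step 8 deliver 0→1: 1={part,t=1,log=y}
step 9 propose(0,'x'): 0={coor,t=2,log=y}
step 10 deliver 0→2: 2={part,t=1,log=y}
step 11 deliver 2→0: —
step 12 deliver 0→3: 3={part,t=1,log=y}
step 13 deliver 3→0: —
step 14 deliver 3→2: —
step 15 deliver 1→0: —
step 16 propose(0,'q'): 0={coor,t=3,log=y}
step 17 deliver 0→1: 1={part,t=2,log=y}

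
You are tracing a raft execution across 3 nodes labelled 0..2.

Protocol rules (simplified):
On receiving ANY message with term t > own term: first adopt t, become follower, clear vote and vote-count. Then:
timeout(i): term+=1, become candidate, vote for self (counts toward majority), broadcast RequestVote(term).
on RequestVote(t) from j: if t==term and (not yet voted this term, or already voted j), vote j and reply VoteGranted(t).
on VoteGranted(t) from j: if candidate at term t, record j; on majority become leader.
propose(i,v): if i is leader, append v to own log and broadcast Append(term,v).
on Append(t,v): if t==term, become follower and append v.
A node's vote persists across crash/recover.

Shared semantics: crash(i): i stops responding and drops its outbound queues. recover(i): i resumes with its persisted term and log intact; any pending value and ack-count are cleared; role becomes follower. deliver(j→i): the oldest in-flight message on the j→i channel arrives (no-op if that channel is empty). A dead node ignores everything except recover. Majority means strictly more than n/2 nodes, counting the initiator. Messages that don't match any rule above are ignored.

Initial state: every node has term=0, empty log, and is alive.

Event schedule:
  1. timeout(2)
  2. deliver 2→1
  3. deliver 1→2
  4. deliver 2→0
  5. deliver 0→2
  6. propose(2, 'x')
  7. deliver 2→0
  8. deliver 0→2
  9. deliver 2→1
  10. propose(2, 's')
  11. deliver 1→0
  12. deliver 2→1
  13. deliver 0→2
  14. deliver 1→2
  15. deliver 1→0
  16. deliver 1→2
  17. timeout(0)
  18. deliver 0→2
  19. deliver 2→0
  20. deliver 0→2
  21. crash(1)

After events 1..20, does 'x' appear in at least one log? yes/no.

1. timeout(2):  <2:cand t1 ->
2. deliver 2→1:  <1:foll t1 ->
3. deliver 1→2:  <2:lead t1 ->
4. deliver 2→0:  <0:foll t1 ->
5. deliver 0→2:  nop
6. propose(2,'x'):  <2:lead t1 x>
7. deliver 2→0:  <0:foll t1 x>
8. deliver 0→2:  nop
9. deliver 2→1:  <1:foll t1 x>
10. propose(2,'s'):  <2:lead t1 x,s>
11. deliver 1→0:  nop
12. deliver 2→1:  <1:foll t1 x,s>
13. deliver 0→2:  nop
14. deliver 1→2:  nop
15. deliver 1→0:  nop
16. deliver 1→2:  nop
17. timeout(0):  <0:cand t2 x>
18. deliver 0→2:  <2:foll t2 x,s>
19. deliver 2→0:  nop
20. deliver 0→2:  nop

yes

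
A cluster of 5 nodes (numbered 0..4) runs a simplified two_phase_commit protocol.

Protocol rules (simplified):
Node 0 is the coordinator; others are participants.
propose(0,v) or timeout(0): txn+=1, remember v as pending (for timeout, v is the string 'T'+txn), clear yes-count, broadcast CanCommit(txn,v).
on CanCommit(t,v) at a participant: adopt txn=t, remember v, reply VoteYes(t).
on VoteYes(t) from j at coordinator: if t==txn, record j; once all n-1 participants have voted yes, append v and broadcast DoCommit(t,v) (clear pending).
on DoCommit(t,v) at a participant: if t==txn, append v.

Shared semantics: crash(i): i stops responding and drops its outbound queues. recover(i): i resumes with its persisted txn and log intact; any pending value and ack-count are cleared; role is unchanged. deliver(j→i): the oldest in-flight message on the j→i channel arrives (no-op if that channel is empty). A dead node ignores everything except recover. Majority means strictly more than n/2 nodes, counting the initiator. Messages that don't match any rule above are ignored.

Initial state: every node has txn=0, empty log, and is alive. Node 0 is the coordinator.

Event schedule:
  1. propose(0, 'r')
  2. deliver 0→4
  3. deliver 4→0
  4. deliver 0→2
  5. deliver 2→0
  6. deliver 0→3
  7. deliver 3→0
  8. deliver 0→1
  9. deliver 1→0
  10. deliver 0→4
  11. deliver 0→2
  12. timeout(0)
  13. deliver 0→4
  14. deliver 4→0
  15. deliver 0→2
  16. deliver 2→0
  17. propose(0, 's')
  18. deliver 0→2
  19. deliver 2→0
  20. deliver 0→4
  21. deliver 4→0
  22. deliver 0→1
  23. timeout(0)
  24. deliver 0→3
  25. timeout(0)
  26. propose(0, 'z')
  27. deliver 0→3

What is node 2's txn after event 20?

[1] propose(0,'r') → N0(coor t1 [-])
[2] deliver 0→4 → N4(part t1 [-])
[3] deliver 4→0 → ∅
[4] deliver 0→2 → N2(part t1 [-])
[5] deliver 2→0 → ∅
[6] deliver 0→3 → N3(part t1 [-])
[7] deliver 3→0 → ∅
[8] deliver 0→1 → N1(part t1 [-])
[9] deliver 1→0 → N0(coor t1 [r])
[10] deliver 0→4 → N4(part t1 [r])
[11] deliver 0→2 → N2(part t1 [r])
[12] timeout(0) → N0(coor t2 [r])
[13] deliver 0→4 → N4(part t2 [r])
[14] deliver 4→0 → ∅
[15] deliver 0→2 → N2(part t2 [r])
[16] deliver 2→0 → ∅
[17] propose(0,'s') → N0(coor t3 [r])
[18] deliver 0→2 → N2(part t3 [r])
[19] deliver 2→0 → ∅
[20] deliver 0→4 → N4(part t3 [r])

3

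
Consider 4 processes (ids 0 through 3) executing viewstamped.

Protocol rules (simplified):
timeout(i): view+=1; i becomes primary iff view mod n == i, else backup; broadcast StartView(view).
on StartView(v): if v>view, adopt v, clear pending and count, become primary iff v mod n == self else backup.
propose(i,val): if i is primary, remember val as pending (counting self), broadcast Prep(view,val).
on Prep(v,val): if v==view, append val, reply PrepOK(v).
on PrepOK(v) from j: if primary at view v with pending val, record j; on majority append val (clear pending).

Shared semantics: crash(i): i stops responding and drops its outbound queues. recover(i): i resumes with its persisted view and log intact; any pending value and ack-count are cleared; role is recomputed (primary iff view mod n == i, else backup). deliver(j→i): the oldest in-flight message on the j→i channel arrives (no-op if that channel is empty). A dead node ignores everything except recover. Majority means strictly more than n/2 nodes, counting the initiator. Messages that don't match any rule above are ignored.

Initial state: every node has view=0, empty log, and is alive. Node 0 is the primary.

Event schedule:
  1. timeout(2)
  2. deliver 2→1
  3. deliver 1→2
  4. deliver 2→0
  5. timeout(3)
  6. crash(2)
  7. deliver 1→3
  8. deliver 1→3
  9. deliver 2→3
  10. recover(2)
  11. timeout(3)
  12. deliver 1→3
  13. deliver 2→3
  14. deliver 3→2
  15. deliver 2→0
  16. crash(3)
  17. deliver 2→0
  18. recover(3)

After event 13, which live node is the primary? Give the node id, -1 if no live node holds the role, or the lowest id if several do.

after 1 — timeout(2): n2:back/v1/[-]
after 2 — deliver 2→1: n1:prim/v1/[-]
after 3 — deliver 1→2: ·
after 4 — deliver 2→0: n0:back/v1/[-]
after 5 — timeout(3): n3:back/v1/[-]
after 6 — crash(2): n2:✗back/v1/[-]
after 7 — deliver 1→3: ·
after 8 — deliver 1→3: ·
after 9 — deliver 2→3: ·
after 10 — recover(2): n2:back/v1/[-]
after 11 — timeout(3): n3:back/v2/[-]
after 12 — deliver 1→3: ·
after 13 — deliver 2→3: ·

1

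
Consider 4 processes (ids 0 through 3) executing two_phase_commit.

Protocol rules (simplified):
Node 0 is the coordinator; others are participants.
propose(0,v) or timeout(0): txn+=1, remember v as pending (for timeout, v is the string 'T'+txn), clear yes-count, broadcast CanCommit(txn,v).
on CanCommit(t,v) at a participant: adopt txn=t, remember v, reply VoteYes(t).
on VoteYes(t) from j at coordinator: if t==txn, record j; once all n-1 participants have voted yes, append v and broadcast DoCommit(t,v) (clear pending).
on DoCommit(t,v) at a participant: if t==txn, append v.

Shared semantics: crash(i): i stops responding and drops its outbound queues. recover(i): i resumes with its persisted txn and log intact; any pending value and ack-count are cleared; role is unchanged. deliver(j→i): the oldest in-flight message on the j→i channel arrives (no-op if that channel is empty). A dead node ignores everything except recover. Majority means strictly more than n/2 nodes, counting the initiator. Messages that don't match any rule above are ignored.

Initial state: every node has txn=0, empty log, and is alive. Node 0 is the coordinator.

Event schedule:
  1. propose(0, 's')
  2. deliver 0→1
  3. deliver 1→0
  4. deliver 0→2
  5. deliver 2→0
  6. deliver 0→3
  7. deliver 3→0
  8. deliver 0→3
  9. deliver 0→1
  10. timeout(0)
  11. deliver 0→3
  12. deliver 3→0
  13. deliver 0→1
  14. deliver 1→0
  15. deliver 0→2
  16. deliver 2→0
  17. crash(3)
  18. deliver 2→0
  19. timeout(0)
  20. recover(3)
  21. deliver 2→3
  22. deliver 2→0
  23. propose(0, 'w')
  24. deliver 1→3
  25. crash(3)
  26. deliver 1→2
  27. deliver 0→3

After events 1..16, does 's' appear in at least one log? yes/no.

yes

after 1 — propose(0,'s'): n0:coor/t1/[-]
after 2 — deliver 0→1: n1:part/t1/[-]
after 3 — deliver 1→0: ·
after 4 — deliver 0→2: n2:part/t1/[-]
after 5 — deliver 2→0: ·
after 6 — deliver 0→3: n3:part/t1/[-]
after 7 — deliver 3→0: n0:coor/t1/[s]
after 8 — deliver 0→3: n3:part/t1/[s]
after 9 — deliver 0→1: n1:part/t1/[s]
after 10 — timeout(0): n0:coor/t2/[s]
after 11 — deliver 0→3: n3:part/t2/[s]
after 12 — deliver 3→0: ·
after 13 — deliver 0→1: n1:part/t2/[s]
after 14 — deliver 1→0: ·
after 15 — deliver 0→2: n2:part/t1/[s]
after 16 — deliver 2→0: ·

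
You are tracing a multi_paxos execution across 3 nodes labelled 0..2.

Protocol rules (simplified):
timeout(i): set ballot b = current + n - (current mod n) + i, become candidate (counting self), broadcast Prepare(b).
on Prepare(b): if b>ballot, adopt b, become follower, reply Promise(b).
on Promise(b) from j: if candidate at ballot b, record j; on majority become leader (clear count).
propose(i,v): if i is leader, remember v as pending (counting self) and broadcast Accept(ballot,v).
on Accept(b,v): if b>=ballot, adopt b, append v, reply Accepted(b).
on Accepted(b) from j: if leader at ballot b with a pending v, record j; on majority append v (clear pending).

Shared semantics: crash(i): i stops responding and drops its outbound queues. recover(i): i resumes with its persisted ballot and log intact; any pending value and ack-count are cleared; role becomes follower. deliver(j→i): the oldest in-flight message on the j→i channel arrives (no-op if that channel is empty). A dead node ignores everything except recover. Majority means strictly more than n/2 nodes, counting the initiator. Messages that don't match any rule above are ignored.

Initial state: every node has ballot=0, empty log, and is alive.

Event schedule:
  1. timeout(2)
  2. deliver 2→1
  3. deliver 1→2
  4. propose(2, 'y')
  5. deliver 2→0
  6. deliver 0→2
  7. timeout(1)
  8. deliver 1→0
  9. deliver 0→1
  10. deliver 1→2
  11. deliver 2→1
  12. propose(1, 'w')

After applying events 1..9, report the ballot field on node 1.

7

after 1 — timeout(2): n2:cand/b5/[-]
after 2 — deliver 2→1: n1:foll/b5/[-]
after 3 — deliver 1→2: n2:lead/b5/[-]
after 4 — propose(2,'y'): ·
after 5 — deliver 2→0: n0:foll/b5/[-]
after 6 — deliver 0→2: ·
after 7 — timeout(1): n1:cand/b7/[-]
after 8 — deliver 1→0: n0:foll/b7/[-]
after 9 — deliver 0→1: n1:lead/b7/[-]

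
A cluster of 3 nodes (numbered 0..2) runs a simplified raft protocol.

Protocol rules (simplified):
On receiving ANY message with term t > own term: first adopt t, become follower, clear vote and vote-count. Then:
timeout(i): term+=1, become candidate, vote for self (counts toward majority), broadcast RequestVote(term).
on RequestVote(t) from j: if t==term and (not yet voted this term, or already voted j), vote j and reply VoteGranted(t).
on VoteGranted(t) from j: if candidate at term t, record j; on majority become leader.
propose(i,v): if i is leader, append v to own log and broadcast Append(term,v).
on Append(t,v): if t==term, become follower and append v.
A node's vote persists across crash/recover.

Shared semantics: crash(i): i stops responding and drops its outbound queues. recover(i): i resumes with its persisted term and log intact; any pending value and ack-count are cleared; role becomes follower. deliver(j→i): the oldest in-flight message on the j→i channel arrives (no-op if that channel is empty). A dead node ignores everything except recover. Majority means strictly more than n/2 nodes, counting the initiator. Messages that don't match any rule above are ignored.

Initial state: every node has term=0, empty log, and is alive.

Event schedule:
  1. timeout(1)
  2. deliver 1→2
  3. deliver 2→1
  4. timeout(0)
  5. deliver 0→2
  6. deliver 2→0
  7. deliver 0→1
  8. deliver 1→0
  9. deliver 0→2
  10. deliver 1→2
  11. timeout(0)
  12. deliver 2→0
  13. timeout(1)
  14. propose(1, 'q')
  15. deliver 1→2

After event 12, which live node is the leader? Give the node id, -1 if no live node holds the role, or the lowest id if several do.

1

step 1 timeout(1): 1={cand,t=1,log=-}
step 2 deliver 1→2: 2={foll,t=1,log=-}
step 3 deliver 2→1: 1={lead,t=1,log=-}
step 4 timeout(0): 0={cand,t=1,log=-}
step 5 deliver 0→2: —
step 6 deliver 2→0: —
step 7 deliver 0→1: —
step 8 deliver 1→0: —
step 9 deliver 0→2: —
step 10 deliver 1→2: —
step 11 timeout(0): 0={cand,t=2,log=-}
step 12 deliver 2→0: —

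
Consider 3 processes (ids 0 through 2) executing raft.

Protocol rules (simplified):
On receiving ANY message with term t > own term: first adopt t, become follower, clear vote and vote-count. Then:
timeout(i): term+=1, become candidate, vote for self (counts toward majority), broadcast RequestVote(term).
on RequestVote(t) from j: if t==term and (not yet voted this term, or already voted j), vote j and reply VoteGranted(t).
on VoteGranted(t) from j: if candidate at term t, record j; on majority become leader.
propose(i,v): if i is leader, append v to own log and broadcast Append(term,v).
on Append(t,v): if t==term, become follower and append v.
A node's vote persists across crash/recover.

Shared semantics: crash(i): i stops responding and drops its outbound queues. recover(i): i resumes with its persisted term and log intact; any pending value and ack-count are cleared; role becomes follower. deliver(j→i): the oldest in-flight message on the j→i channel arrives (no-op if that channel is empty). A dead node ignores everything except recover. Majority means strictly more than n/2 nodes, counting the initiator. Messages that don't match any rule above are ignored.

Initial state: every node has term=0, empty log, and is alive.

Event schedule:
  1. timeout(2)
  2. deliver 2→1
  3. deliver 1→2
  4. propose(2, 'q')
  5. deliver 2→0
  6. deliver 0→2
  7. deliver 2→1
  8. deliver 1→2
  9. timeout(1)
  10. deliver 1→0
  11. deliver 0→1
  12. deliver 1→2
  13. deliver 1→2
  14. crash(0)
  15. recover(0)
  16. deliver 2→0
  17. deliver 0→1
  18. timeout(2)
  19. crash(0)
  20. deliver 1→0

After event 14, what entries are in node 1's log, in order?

q

e1 timeout(2): 2[cand,t=1,-]
e2 deliver 2→1: 1[foll,t=1,-]
e3 deliver 1→2: 2[lead,t=1,-]
e4 propose(2,'q'): 2[lead,t=1,q]
e5 deliver 2→0: 0[foll,t=1,-]
e6 deliver 0→2: ·
e7 deliver 2→1: 1[foll,t=1,q]
e8 deliver 1→2: ·
e9 timeout(1): 1[cand,t=2,q]
e10 deliver 1→0: 0[foll,t=2,-]
e11 deliver 0→1: 1[lead,t=2,q]
e12 deliver 1→2: 2[foll,t=2,q]
e13 deliver 1→2: ·
e14 crash(0): 0[✗foll,t=2,-]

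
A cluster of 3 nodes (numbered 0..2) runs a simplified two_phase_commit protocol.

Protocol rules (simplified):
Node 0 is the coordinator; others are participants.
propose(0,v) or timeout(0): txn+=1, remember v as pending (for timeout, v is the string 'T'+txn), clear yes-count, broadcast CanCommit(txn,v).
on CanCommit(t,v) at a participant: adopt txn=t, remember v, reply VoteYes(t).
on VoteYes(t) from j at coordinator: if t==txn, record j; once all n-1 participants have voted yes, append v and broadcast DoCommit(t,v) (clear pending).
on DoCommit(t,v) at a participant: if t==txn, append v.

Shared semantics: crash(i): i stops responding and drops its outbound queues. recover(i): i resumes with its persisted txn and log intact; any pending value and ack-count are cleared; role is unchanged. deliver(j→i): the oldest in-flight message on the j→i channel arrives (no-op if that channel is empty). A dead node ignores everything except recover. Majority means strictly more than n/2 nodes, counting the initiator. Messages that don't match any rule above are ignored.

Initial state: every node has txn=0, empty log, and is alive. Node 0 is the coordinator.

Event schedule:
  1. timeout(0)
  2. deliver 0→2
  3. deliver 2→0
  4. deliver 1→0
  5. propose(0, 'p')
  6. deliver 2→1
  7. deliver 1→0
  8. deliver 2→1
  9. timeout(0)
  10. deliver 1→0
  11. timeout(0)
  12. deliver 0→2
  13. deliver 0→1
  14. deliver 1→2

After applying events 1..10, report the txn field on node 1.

e1 timeout(0): 0[coor,t=1,-]
e2 deliver 0→2: 2[part,t=1,-]
e3 deliver 2→0: ·
e4 deliver 1→0: ·
e5 propose(0,'p'): 0[coor,t=2,-]
e6 deliver 2→1: ·
e7 deliver 1→0: ·
e8 deliver 2→1: ·
e9 timeout(0): 0[coor,t=3,-]
e10 deliver 1→0: ·

0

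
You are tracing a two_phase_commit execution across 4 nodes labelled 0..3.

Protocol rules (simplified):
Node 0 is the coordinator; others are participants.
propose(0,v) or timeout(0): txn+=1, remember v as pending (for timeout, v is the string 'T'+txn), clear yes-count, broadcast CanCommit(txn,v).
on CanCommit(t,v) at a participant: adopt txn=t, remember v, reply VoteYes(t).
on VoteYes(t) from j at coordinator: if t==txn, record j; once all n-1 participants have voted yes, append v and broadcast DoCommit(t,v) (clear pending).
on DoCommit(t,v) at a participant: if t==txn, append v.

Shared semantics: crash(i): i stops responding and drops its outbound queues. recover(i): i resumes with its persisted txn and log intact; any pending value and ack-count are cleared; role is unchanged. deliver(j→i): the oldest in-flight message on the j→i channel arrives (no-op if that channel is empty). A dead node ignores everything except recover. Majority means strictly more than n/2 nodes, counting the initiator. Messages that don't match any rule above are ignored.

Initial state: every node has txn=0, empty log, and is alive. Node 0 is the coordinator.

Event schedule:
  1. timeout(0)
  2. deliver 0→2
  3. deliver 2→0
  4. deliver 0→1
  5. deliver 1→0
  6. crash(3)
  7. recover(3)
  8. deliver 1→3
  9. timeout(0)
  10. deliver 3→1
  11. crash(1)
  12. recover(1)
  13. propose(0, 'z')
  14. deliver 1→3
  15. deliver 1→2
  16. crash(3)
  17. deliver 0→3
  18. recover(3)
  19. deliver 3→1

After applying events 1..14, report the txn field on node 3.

e1 timeout(0): 0[coor,t=1,-]
e2 deliver 0→2: 2[part,t=1,-]
e3 deliver 2→0: ·
e4 deliver 0→1: 1[part,t=1,-]
e5 deliver 1→0: ·
e6 crash(3): 3[✗part,t=0,-]
e7 recover(3): 3[part,t=0,-]
e8 deliver 1→3: ·
e9 timeout(0): 0[coor,t=2,-]
e10 deliver 3→1: ·
e11 crash(1): 1[✗part,t=1,-]
e12 recover(1): 1[part,t=1,-]
e13 propose(0,'z'): 0[coor,t=3,-]
e14 deliver 1→3: ·

0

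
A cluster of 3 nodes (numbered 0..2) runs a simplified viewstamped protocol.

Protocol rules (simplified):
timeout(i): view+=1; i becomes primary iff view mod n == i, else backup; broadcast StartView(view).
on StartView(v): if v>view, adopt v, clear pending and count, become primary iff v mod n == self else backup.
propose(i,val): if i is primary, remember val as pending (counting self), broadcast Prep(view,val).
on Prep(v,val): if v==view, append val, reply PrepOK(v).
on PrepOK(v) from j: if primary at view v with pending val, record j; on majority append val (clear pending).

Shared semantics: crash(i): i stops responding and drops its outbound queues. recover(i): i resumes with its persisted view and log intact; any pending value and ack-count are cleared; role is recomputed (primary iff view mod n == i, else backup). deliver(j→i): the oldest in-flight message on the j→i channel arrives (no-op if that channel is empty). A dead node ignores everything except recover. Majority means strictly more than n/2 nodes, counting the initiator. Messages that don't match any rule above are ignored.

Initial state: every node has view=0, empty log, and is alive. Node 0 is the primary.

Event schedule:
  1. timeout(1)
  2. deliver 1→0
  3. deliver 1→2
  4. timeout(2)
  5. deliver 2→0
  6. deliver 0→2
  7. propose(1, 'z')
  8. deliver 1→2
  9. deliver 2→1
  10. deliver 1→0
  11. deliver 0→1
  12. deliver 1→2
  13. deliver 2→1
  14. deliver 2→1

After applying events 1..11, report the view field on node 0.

1. timeout(1):  <1:prim v1 ->
2. deliver 1→0:  <0:back v1 ->
3. deliver 1→2:  <2:back v1 ->
4. timeout(2):  <2:prim v2 ->
5. deliver 2→0:  <0:back v2 ->
6. deliver 0→2:  nop
7. propose(1,'z'):  nop
8. deliver 1→2:  nop
9. deliver 2→1:  <1:back v2 ->
10. deliver 1→0:  nop
11. deliver 0→1:  nop

2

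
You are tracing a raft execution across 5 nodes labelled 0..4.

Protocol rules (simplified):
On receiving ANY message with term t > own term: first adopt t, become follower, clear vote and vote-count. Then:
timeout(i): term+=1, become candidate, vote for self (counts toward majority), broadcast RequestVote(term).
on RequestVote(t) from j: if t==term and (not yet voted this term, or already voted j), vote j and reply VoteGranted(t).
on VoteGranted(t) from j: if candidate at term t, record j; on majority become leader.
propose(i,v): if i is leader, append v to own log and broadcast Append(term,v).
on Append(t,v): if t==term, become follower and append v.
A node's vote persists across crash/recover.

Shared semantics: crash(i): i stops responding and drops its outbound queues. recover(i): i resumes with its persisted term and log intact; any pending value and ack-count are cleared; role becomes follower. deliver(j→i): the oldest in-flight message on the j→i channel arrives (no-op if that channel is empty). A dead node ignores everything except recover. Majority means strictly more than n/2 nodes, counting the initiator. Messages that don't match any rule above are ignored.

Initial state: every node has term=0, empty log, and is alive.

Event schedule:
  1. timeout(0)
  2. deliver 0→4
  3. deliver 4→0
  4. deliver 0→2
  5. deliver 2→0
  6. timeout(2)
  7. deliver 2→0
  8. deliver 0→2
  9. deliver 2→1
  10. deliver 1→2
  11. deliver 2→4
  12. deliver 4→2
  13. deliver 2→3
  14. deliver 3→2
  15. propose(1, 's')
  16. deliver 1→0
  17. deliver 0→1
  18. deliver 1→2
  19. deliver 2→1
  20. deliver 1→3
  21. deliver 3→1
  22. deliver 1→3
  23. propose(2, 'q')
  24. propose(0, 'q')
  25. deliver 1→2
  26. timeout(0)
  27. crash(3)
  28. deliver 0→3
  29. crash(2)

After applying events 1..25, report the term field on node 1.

after 1 — timeout(0): n0:cand/t1/[-]
after 2 — deliver 0→4: n4:foll/t1/[-]
after 3 — deliver 4→0: ·
after 4 — deliver 0→2: n2:foll/t1/[-]
after 5 — deliver 2→0: n0:lead/t1/[-]
after 6 — timeout(2): n2:cand/t2/[-]
after 7 — deliver 2→0: n0:foll/t2/[-]
after 8 — deliver 0→2: ·
after 9 — deliver 2→1: n1:foll/t2/[-]
after 10 — deliver 1→2: n2:lead/t2/[-]
after 11 — deliver 2→4: n4:foll/t2/[-]
after 12 — deliver 4→2: ·
after 13 — deliver 2→3: n3:foll/t2/[-]
after 14 — deliver 3→2: ·
after 15 — propose(1,'s'): ·
after 16 — deliver 1→0: ·
after 17 — deliver 0→1: ·
after 18 — deliver 1→2: ·
after 19 — deliver 2→1: ·
after 20 — deliver 1→3: ·
after 21 — deliver 3→1: ·
after 22 — deliver 1→3: ·
after 23 — propose(2,'q'): n2:lead/t2/[q]
after 24 — propose(0,'q'): ·
after 25 — deliver 1→2: ·

2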